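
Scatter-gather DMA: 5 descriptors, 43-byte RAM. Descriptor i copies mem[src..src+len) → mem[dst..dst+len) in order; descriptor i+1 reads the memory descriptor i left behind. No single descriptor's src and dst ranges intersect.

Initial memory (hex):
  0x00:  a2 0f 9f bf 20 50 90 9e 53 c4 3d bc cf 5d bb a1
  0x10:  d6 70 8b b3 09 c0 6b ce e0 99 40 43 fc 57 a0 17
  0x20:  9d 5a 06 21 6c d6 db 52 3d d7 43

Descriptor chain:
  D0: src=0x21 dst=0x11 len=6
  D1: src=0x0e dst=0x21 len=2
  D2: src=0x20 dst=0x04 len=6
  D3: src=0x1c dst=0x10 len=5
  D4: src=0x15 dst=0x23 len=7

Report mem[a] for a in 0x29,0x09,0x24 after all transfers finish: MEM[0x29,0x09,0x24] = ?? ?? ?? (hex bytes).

  after D0: wrote 6B at 0x11 = 5a06216cd6db
  after D1: wrote 2B at 0x21 = bba1
  after D2: wrote 6B at 0x04 = 9dbba1216cd6
  after D3: wrote 5B at 0x10 = fc57a0179d
  after D4: wrote 7B at 0x23 = d6dbcee0994043
query mem[0x29]=0x43, mem[0x09]=0xd6, mem[0x24]=0xdb

MEM[0x29,0x09,0x24] = 43 d6 db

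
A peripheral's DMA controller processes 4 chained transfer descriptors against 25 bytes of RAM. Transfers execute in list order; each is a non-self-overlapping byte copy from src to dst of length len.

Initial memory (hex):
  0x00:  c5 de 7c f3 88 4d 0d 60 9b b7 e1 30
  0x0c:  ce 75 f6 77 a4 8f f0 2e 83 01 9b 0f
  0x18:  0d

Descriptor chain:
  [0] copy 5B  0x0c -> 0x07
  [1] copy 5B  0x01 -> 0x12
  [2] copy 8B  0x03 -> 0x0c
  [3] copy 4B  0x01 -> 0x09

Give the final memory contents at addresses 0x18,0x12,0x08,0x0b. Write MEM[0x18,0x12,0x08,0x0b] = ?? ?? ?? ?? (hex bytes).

  after D0: wrote 5B at 0x07 = ce75f677a4
  after D1: wrote 5B at 0x12 = de7cf3884d
  after D2: wrote 8B at 0x0c = f3884d0dce75f677
  after D3: wrote 4B at 0x09 = de7cf388
query mem[0x18]=0x0d, mem[0x12]=0xf6, mem[0x08]=0x75, mem[0x0b]=0xf3

MEM[0x18,0x12,0x08,0x0b] = 0d f6 75 f3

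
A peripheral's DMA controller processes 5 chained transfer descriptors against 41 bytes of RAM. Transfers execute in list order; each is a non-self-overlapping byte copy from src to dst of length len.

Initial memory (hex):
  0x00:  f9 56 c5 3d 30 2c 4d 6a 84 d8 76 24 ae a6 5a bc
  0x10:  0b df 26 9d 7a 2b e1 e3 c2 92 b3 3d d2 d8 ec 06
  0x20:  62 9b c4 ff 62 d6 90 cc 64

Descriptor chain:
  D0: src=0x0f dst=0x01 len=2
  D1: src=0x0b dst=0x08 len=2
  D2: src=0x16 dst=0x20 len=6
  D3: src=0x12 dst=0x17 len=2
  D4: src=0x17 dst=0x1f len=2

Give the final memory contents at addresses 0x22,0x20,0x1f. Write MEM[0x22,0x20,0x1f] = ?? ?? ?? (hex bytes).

D0: mem[0x01..0x02] <- [bc 0b]
D1: mem[0x08..0x09] <- [24 ae]
D2: mem[0x20..0x25] <- [e1 e3 c2 92 b3 3d]
D3: mem[0x17..0x18] <- [26 9d]
D4: mem[0x1f..0x20] <- [26 9d]
query mem[0x22]=0xc2, mem[0x20]=0x9d, mem[0x1f]=0x26

MEM[0x22,0x20,0x1f] = c2 9d 26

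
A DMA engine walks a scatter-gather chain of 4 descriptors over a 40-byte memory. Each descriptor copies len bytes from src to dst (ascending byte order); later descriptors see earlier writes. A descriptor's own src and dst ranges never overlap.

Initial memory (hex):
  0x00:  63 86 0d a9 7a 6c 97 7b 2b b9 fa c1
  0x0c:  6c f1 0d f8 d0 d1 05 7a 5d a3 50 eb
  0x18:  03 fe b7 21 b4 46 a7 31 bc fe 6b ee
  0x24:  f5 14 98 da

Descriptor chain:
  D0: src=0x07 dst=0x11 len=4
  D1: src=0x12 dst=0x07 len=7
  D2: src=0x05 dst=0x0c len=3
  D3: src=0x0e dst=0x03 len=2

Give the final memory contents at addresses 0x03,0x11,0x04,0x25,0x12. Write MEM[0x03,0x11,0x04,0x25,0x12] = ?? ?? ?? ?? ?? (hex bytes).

MEM[0x03,0x11,0x04,0x25,0x12] = 2b 7b f8 14 2b

D0: mem[0x11..0x14] <- [7b 2b b9 fa]
D1: mem[0x07..0x0d] <- [2b b9 fa a3 50 eb 03]
D2: mem[0x0c..0x0e] <- [6c 97 2b]
D3: mem[0x03..0x04] <- [2b f8]
query mem[0x03]=0x2b, mem[0x11]=0x7b, mem[0x04]=0xf8, mem[0x25]=0x14, mem[0x12]=0x2b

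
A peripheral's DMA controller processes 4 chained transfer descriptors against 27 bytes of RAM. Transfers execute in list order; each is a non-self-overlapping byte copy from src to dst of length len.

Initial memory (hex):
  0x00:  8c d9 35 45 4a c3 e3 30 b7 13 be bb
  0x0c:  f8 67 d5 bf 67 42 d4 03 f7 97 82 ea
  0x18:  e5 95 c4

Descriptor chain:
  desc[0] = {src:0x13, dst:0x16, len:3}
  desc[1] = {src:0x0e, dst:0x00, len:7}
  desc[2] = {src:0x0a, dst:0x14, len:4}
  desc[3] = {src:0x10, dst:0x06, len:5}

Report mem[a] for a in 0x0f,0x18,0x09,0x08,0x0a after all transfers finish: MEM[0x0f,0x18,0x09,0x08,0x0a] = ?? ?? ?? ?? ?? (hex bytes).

D0: mem[0x16..0x18] <- [03 f7 97]
D1: mem[0x00..0x06] <- [d5 bf 67 42 d4 03 f7]
D2: mem[0x14..0x17] <- [be bb f8 67]
D3: mem[0x06..0x0a] <- [67 42 d4 03 be]
query mem[0x0f]=0xbf, mem[0x18]=0x97, mem[0x09]=0x03, mem[0x08]=0xd4, mem[0x0a]=0xbe

MEM[0x0f,0x18,0x09,0x08,0x0a] = bf 97 03 d4 be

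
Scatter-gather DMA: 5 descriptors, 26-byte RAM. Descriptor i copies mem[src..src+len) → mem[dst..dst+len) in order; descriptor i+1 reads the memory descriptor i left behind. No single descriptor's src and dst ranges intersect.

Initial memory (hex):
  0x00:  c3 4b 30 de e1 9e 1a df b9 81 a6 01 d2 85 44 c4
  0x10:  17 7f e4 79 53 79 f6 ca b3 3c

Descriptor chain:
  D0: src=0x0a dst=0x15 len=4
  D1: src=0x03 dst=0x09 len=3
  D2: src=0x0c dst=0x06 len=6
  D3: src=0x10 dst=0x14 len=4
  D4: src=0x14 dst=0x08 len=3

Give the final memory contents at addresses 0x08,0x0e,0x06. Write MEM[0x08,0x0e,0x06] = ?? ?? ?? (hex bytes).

[0] 0x0a->0x15 len=4 : a6 01 d2 85
[1] 0x03->0x09 len=3 : de e1 9e
[2] 0x0c->0x06 len=6 : d2 85 44 c4 17 7f
[3] 0x10->0x14 len=4 : 17 7f e4 79
[4] 0x14->0x08 len=3 : 17 7f e4
query mem[0x08]=0x17, mem[0x0e]=0x44, mem[0x06]=0xd2

MEM[0x08,0x0e,0x06] = 17 44 d2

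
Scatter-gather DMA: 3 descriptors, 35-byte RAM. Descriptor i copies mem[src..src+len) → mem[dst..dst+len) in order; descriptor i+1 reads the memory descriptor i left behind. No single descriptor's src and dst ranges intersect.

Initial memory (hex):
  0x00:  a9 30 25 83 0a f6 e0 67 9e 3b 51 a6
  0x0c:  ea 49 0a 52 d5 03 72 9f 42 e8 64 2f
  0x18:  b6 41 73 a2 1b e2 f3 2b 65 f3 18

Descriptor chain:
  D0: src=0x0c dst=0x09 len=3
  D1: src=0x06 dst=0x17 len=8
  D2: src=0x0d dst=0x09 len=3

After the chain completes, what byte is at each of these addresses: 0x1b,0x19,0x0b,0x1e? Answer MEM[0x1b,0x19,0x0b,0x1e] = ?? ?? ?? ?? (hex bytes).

MEM[0x1b,0x19,0x0b,0x1e] = 49 9e 52 49

  after D0: wrote 3B at 0x09 = ea490a
  after D1: wrote 8B at 0x17 = e0679eea490aea49
  after D2: wrote 3B at 0x09 = 490a52
query mem[0x1b]=0x49, mem[0x19]=0x9e, mem[0x0b]=0x52, mem[0x1e]=0x49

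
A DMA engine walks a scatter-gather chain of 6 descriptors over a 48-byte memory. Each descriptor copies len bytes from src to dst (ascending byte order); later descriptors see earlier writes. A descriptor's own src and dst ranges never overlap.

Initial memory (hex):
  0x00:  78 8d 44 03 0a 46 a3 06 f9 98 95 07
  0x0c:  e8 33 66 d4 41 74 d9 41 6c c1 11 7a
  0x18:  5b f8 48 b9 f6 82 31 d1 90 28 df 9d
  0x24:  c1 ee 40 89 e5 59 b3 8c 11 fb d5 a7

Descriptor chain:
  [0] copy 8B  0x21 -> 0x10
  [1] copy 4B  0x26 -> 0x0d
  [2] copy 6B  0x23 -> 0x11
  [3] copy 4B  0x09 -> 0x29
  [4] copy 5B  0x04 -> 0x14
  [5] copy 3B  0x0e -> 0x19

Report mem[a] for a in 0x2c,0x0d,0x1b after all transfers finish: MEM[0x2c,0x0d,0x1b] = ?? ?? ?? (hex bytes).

MEM[0x2c,0x0d,0x1b] = e8 40 59

D0: mem[0x10..0x17] <- [28 df 9d c1 ee 40 89 e5]
D1: mem[0x0d..0x10] <- [40 89 e5 59]
D2: mem[0x11..0x16] <- [9d c1 ee 40 89 e5]
D3: mem[0x29..0x2c] <- [98 95 07 e8]
D4: mem[0x14..0x18] <- [0a 46 a3 06 f9]
D5: mem[0x19..0x1b] <- [89 e5 59]
query mem[0x2c]=0xe8, mem[0x0d]=0x40, mem[0x1b]=0x59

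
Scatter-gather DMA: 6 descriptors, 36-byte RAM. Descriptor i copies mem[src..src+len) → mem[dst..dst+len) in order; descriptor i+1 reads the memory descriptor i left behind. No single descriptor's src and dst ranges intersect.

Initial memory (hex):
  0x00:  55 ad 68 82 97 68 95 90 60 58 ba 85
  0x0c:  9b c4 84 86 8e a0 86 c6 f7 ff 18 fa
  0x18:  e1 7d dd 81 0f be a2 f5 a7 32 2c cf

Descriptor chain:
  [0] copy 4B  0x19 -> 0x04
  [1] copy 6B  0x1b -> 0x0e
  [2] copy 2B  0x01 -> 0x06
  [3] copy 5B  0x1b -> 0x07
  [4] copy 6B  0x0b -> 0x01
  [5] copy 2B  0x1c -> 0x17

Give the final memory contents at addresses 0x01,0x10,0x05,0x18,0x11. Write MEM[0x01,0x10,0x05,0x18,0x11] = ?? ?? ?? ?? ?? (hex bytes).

MEM[0x01,0x10,0x05,0x18,0x11] = f5 be 0f be a2

[0] 0x19->0x04 len=4 : 7d dd 81 0f
[1] 0x1b->0x0e len=6 : 81 0f be a2 f5 a7
[2] 0x01->0x06 len=2 : ad 68
[3] 0x1b->0x07 len=5 : 81 0f be a2 f5
[4] 0x0b->0x01 len=6 : f5 9b c4 81 0f be
[5] 0x1c->0x17 len=2 : 0f be
query mem[0x01]=0xf5, mem[0x10]=0xbe, mem[0x05]=0x0f, mem[0x18]=0xbe, mem[0x11]=0xa2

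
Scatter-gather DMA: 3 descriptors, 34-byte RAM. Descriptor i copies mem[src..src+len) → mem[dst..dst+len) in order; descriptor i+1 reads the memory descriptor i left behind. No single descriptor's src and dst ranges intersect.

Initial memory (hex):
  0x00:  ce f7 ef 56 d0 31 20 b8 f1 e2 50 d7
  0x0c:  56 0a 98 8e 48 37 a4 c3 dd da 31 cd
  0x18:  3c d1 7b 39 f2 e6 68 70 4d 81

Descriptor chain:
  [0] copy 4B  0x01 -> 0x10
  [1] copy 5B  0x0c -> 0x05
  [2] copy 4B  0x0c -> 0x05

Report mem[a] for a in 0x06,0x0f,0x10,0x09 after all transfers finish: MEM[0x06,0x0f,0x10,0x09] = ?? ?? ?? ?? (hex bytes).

MEM[0x06,0x0f,0x10,0x09] = 0a 8e f7 f7

  after D0: wrote 4B at 0x10 = f7ef56d0
  after D1: wrote 5B at 0x05 = 560a988ef7
  after D2: wrote 4B at 0x05 = 560a988e
query mem[0x06]=0x0a, mem[0x0f]=0x8e, mem[0x10]=0xf7, mem[0x09]=0xf7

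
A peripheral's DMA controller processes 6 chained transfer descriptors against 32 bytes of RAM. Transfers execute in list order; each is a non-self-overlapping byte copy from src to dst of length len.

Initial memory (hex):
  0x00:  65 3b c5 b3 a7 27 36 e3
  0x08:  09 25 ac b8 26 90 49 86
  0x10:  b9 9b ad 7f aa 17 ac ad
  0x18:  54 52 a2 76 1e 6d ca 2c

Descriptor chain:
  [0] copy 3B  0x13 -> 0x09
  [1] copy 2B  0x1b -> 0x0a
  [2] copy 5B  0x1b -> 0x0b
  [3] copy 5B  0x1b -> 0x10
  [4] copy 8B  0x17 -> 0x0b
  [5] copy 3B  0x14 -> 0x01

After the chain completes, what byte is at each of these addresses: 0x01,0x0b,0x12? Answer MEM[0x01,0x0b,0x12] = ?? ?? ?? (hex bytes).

  after D0: wrote 3B at 0x09 = 7faa17
  after D1: wrote 2B at 0x0a = 761e
  after D2: wrote 5B at 0x0b = 761e6dca2c
  after D3: wrote 5B at 0x10 = 761e6dca2c
  after D4: wrote 8B at 0x0b = ad5452a2761e6dca
  after D5: wrote 3B at 0x01 = 2c17ac
query mem[0x01]=0x2c, mem[0x0b]=0xad, mem[0x12]=0xca

MEM[0x01,0x0b,0x12] = 2c ad ca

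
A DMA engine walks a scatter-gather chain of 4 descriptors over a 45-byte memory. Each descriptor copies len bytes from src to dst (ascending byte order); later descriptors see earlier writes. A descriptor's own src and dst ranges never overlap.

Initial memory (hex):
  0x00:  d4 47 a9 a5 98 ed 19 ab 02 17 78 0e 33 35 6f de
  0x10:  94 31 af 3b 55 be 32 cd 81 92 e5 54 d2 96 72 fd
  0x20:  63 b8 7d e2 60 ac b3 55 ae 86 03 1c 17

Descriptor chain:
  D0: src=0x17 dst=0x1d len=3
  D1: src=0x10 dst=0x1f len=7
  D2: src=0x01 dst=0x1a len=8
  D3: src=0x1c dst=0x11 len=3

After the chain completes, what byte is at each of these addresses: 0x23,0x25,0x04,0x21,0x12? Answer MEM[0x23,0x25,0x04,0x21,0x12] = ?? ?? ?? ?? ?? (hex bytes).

D0: mem[0x1d..0x1f] <- [cd 81 92]
D1: mem[0x1f..0x25] <- [94 31 af 3b 55 be 32]
D2: mem[0x1a..0x21] <- [47 a9 a5 98 ed 19 ab 02]
D3: mem[0x11..0x13] <- [a5 98 ed]
query mem[0x23]=0x55, mem[0x25]=0x32, mem[0x04]=0x98, mem[0x21]=0x02, mem[0x12]=0x98

MEM[0x23,0x25,0x04,0x21,0x12] = 55 32 98 02 98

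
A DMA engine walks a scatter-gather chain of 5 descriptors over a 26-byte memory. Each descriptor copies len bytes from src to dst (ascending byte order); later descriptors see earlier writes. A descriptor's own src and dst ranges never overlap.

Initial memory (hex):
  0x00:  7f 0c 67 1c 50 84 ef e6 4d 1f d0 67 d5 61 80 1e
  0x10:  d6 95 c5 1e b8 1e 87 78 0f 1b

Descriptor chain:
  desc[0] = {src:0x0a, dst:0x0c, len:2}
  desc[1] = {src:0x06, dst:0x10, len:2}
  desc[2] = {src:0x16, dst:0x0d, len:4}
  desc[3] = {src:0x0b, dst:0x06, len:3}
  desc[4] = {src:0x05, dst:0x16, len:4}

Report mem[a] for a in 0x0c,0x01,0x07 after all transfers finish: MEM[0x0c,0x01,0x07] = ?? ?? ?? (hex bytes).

#0 dst[0x0c+2] := {0xd0,0x67}
#1 dst[0x10+2] := {0xef,0xe6}
#2 dst[0x0d+4] := {0x87,0x78,0x0f,0x1b}
#3 dst[0x06+3] := {0x67,0xd0,0x87}
#4 dst[0x16+4] := {0x84,0x67,0xd0,0x87}
query mem[0x0c]=0xd0, mem[0x01]=0x0c, mem[0x07]=0xd0

MEM[0x0c,0x01,0x07] = d0 0c d0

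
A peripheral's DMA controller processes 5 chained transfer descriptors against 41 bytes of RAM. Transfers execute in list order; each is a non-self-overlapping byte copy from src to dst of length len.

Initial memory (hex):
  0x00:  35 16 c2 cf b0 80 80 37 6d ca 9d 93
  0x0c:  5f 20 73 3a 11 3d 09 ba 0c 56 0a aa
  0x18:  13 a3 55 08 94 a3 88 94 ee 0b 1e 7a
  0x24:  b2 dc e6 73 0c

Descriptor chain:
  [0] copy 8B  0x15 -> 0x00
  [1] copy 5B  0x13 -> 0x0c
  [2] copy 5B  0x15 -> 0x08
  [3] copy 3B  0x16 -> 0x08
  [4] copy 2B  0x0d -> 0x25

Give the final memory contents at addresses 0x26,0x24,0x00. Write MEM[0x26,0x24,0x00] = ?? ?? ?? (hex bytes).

#0 dst[0x00+8] := {0x56,0x0a,0xaa,0x13,0xa3,0x55,0x08,0x94}
#1 dst[0x0c+5] := {0xba,0x0c,0x56,0x0a,0xaa}
#2 dst[0x08+5] := {0x56,0x0a,0xaa,0x13,0xa3}
#3 dst[0x08+3] := {0x0a,0xaa,0x13}
#4 dst[0x25+2] := {0x0c,0x56}
query mem[0x26]=0x56, mem[0x24]=0xb2, mem[0x00]=0x56

MEM[0x26,0x24,0x00] = 56 b2 56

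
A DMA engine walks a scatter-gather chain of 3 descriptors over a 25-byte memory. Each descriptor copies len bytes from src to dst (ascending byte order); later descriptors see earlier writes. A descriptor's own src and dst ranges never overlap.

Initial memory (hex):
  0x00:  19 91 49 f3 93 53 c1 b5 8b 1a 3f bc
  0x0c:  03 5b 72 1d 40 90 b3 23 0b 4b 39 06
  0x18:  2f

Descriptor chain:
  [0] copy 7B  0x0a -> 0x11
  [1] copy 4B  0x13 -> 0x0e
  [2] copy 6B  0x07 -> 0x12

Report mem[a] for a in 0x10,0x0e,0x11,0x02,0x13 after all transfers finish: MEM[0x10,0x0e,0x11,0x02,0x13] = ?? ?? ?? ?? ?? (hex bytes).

  after D0: wrote 7B at 0x11 = 3fbc035b721d40
  after D1: wrote 4B at 0x0e = 035b721d
  after D2: wrote 6B at 0x12 = b58b1a3fbc03
query mem[0x10]=0x72, mem[0x0e]=0x03, mem[0x11]=0x1d, mem[0x02]=0x49, mem[0x13]=0x8b

MEM[0x10,0x0e,0x11,0x02,0x13] = 72 03 1d 49 8b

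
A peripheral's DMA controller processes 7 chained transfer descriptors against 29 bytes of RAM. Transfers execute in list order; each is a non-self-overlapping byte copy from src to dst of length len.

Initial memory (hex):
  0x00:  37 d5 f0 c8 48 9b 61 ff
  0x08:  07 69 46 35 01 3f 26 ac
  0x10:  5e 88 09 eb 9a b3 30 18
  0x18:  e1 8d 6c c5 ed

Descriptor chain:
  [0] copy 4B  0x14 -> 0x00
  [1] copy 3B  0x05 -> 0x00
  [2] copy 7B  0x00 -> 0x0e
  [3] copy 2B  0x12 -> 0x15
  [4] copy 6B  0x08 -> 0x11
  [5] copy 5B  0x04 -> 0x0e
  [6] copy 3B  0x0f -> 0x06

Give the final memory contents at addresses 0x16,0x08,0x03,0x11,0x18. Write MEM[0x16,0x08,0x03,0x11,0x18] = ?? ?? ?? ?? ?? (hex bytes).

MEM[0x16,0x08,0x03,0x11,0x18] = 3f ff 18 ff e1

D0: mem[0x00..0x03] <- [9a b3 30 18]
D1: mem[0x00..0x02] <- [9b 61 ff]
D2: mem[0x0e..0x14] <- [9b 61 ff 18 48 9b 61]
D3: mem[0x15..0x16] <- [48 9b]
D4: mem[0x11..0x16] <- [07 69 46 35 01 3f]
D5: mem[0x0e..0x12] <- [48 9b 61 ff 07]
D6: mem[0x06..0x08] <- [9b 61 ff]
query mem[0x16]=0x3f, mem[0x08]=0xff, mem[0x03]=0x18, mem[0x11]=0xff, mem[0x18]=0xe1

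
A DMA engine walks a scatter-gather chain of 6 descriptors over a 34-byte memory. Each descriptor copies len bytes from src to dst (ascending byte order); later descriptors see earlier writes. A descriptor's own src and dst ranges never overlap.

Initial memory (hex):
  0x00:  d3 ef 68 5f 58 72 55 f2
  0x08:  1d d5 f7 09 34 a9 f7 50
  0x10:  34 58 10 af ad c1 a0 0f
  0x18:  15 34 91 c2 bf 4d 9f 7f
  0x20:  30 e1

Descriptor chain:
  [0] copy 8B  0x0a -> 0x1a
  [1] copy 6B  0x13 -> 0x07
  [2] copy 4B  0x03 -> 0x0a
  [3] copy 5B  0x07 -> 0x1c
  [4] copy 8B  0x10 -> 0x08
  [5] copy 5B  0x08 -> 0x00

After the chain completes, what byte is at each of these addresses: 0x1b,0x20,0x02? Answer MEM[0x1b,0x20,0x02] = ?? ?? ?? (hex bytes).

MEM[0x1b,0x20,0x02] = 09 58 10

D0: mem[0x1a..0x21] <- [f7 09 34 a9 f7 50 34 58]
D1: mem[0x07..0x0c] <- [af ad c1 a0 0f 15]
D2: mem[0x0a..0x0d] <- [5f 58 72 55]
D3: mem[0x1c..0x20] <- [af ad c1 5f 58]
D4: mem[0x08..0x0f] <- [34 58 10 af ad c1 a0 0f]
D5: mem[0x00..0x04] <- [34 58 10 af ad]
query mem[0x1b]=0x09, mem[0x20]=0x58, mem[0x02]=0x10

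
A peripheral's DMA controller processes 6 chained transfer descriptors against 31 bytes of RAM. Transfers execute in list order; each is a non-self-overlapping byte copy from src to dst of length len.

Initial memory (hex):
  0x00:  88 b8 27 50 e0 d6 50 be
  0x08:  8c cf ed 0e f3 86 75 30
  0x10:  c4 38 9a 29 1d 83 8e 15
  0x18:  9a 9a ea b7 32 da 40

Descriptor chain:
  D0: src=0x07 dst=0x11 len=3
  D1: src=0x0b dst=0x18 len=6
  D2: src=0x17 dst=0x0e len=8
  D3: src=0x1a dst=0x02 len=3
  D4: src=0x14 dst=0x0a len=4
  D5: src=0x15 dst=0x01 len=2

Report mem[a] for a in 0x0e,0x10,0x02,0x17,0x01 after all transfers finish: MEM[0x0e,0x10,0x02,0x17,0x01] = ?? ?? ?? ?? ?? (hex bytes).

MEM[0x0e,0x10,0x02,0x17,0x01] = 15 f3 8e 15 40

#0 dst[0x11+3] := {0xbe,0x8c,0xcf}
#1 dst[0x18+6] := {0x0e,0xf3,0x86,0x75,0x30,0xc4}
#2 dst[0x0e+8] := {0x15,0x0e,0xf3,0x86,0x75,0x30,0xc4,0x40}
#3 dst[0x02+3] := {0x86,0x75,0x30}
#4 dst[0x0a+4] := {0xc4,0x40,0x8e,0x15}
#5 dst[0x01+2] := {0x40,0x8e}
query mem[0x0e]=0x15, mem[0x10]=0xf3, mem[0x02]=0x8e, mem[0x17]=0x15, mem[0x01]=0x40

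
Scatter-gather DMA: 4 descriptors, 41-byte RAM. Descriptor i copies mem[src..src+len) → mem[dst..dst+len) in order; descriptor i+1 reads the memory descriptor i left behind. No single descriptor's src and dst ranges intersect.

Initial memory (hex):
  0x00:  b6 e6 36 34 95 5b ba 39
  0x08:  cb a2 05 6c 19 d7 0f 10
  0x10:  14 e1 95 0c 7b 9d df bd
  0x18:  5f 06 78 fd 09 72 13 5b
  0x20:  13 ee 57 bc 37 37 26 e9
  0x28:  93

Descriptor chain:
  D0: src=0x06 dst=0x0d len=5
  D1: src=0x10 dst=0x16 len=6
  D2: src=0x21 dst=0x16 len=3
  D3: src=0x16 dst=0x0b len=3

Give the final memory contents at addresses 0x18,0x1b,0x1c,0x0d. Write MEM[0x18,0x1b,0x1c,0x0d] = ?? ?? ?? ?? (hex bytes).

MEM[0x18,0x1b,0x1c,0x0d] = bc 9d 09 bc

  after D0: wrote 5B at 0x0d = ba39cba205
  after D1: wrote 6B at 0x16 = a205950c7b9d
  after D2: wrote 3B at 0x16 = ee57bc
  after D3: wrote 3B at 0x0b = ee57bc
query mem[0x18]=0xbc, mem[0x1b]=0x9d, mem[0x1c]=0x09, mem[0x0d]=0xbc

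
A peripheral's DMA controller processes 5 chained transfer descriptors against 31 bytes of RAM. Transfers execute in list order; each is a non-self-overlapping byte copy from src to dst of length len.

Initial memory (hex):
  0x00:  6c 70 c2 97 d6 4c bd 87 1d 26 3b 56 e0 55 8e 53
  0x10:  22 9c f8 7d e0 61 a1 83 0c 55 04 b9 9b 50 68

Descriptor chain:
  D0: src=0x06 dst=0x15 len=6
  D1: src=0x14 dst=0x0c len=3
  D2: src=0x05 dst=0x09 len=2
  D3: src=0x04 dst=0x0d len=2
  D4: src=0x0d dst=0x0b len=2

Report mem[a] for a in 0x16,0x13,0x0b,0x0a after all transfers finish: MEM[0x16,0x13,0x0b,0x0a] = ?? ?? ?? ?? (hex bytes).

MEM[0x16,0x13,0x0b,0x0a] = 87 7d d6 bd

#0 dst[0x15+6] := {0xbd,0x87,0x1d,0x26,0x3b,0x56}
#1 dst[0x0c+3] := {0xe0,0xbd,0x87}
#2 dst[0x09+2] := {0x4c,0xbd}
#3 dst[0x0d+2] := {0xd6,0x4c}
#4 dst[0x0b+2] := {0xd6,0x4c}
query mem[0x16]=0x87, mem[0x13]=0x7d, mem[0x0b]=0xd6, mem[0x0a]=0xbd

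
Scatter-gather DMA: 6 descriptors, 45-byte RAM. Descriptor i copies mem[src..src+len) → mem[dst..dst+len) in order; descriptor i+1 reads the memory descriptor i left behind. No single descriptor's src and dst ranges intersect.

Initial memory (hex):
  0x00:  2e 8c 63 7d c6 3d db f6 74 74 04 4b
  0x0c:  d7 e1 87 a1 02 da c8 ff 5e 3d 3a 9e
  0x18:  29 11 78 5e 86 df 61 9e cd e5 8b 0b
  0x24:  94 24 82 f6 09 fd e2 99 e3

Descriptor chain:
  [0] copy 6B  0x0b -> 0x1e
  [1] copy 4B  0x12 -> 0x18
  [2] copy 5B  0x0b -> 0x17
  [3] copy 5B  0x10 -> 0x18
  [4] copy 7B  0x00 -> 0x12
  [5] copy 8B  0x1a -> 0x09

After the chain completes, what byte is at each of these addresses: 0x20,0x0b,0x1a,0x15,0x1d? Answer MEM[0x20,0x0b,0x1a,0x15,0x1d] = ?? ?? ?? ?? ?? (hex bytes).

#0 dst[0x1e+6] := {0x4b,0xd7,0xe1,0x87,0xa1,0x02}
#1 dst[0x18+4] := {0xc8,0xff,0x5e,0x3d}
#2 dst[0x17+5] := {0x4b,0xd7,0xe1,0x87,0xa1}
#3 dst[0x18+5] := {0x02,0xda,0xc8,0xff,0x5e}
#4 dst[0x12+7] := {0x2e,0x8c,0x63,0x7d,0xc6,0x3d,0xdb}
#5 dst[0x09+8] := {0xc8,0xff,0x5e,0xdf,0x4b,0xd7,0xe1,0x87}
query mem[0x20]=0xe1, mem[0x0b]=0x5e, mem[0x1a]=0xc8, mem[0x15]=0x7d, mem[0x1d]=0xdf

MEM[0x20,0x0b,0x1a,0x15,0x1d] = e1 5e c8 7d df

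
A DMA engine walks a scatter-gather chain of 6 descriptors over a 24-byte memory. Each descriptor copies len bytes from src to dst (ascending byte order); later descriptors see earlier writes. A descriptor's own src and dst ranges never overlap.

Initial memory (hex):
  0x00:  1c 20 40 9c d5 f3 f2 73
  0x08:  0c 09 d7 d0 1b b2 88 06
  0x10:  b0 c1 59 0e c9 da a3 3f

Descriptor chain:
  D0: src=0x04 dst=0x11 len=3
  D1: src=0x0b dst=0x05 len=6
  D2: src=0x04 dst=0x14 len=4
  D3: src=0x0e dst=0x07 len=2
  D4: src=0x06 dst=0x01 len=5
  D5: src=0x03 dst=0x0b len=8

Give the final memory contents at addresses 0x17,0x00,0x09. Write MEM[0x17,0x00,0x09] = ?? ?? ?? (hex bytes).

[0] 0x04->0x11 len=3 : d5 f3 f2
[1] 0x0b->0x05 len=6 : d0 1b b2 88 06 b0
[2] 0x04->0x14 len=4 : d5 d0 1b b2
[3] 0x0e->0x07 len=2 : 88 06
[4] 0x06->0x01 len=5 : 1b 88 06 06 b0
[5] 0x03->0x0b len=8 : 06 06 b0 1b 88 06 06 b0
query mem[0x17]=0xb2, mem[0x00]=0x1c, mem[0x09]=0x06

MEM[0x17,0x00,0x09] = b2 1c 06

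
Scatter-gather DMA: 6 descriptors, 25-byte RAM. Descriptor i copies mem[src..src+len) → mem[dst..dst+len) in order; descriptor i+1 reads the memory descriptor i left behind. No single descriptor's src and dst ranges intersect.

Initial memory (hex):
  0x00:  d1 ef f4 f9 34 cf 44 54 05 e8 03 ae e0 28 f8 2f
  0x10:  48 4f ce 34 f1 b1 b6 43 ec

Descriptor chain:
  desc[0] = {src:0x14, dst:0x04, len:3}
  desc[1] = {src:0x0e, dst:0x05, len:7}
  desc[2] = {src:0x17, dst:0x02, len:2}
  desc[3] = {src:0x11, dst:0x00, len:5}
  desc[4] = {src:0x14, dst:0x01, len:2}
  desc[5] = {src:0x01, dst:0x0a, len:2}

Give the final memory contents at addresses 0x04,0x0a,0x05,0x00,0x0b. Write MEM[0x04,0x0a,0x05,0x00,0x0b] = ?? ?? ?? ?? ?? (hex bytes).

MEM[0x04,0x0a,0x05,0x00,0x0b] = b1 f1 f8 4f b1

  after D0: wrote 3B at 0x04 = f1b1b6
  after D1: wrote 7B at 0x05 = f82f484fce34f1
  after D2: wrote 2B at 0x02 = 43ec
  after D3: wrote 5B at 0x00 = 4fce34f1b1
  after D4: wrote 2B at 0x01 = f1b1
  after D5: wrote 2B at 0x0a = f1b1
query mem[0x04]=0xb1, mem[0x0a]=0xf1, mem[0x05]=0xf8, mem[0x00]=0x4f, mem[0x0b]=0xb1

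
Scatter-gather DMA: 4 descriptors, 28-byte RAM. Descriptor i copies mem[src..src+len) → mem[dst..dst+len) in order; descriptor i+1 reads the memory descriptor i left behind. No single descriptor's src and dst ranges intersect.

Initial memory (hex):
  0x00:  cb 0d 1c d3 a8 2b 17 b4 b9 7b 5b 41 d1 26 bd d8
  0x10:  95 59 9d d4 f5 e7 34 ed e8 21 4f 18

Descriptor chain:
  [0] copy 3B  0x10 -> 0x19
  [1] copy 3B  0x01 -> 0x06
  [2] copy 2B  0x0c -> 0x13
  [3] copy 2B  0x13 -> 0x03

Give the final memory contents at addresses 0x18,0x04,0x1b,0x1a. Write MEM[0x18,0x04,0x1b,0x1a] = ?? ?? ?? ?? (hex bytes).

D0: mem[0x19..0x1b] <- [95 59 9d]
D1: mem[0x06..0x08] <- [0d 1c d3]
D2: mem[0x13..0x14] <- [d1 26]
D3: mem[0x03..0x04] <- [d1 26]
query mem[0x18]=0xe8, mem[0x04]=0x26, mem[0x1b]=0x9d, mem[0x1a]=0x59

MEM[0x18,0x04,0x1b,0x1a] = e8 26 9d 59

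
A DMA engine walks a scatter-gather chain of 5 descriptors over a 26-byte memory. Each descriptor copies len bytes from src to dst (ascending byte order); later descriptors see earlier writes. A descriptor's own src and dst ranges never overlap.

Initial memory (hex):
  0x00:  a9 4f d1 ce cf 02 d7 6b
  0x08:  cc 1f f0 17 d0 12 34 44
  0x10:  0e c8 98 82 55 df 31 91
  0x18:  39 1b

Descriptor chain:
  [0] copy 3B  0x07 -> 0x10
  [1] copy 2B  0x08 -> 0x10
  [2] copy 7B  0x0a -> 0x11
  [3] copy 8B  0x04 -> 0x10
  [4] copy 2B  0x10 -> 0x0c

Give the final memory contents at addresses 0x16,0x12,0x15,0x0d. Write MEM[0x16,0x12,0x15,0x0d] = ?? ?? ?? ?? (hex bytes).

MEM[0x16,0x12,0x15,0x0d] = f0 d7 1f 02

D0: mem[0x10..0x12] <- [6b cc 1f]
D1: mem[0x10..0x11] <- [cc 1f]
D2: mem[0x11..0x17] <- [f0 17 d0 12 34 44 cc]
D3: mem[0x10..0x17] <- [cf 02 d7 6b cc 1f f0 17]
D4: mem[0x0c..0x0d] <- [cf 02]
query mem[0x16]=0xf0, mem[0x12]=0xd7, mem[0x15]=0x1f, mem[0x0d]=0x02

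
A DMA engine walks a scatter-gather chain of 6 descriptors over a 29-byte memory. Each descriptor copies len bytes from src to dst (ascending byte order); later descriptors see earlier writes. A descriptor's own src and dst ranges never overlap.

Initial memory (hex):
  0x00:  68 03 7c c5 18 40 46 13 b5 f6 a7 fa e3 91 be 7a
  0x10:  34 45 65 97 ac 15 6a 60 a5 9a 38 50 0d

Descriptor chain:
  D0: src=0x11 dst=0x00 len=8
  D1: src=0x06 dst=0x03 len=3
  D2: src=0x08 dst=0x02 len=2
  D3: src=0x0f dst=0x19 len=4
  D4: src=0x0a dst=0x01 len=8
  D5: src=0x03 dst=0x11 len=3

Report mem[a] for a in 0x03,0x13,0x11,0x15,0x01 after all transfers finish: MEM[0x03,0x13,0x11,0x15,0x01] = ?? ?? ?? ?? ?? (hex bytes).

MEM[0x03,0x13,0x11,0x15,0x01] = e3 be e3 15 a7

#0 dst[0x00+8] := {0x45,0x65,0x97,0xac,0x15,0x6a,0x60,0xa5}
#1 dst[0x03+3] := {0x60,0xa5,0xb5}
#2 dst[0x02+2] := {0xb5,0xf6}
#3 dst[0x19+4] := {0x7a,0x34,0x45,0x65}
#4 dst[0x01+8] := {0xa7,0xfa,0xe3,0x91,0xbe,0x7a,0x34,0x45}
#5 dst[0x11+3] := {0xe3,0x91,0xbe}
query mem[0x03]=0xe3, mem[0x13]=0xbe, mem[0x11]=0xe3, mem[0x15]=0x15, mem[0x01]=0xa7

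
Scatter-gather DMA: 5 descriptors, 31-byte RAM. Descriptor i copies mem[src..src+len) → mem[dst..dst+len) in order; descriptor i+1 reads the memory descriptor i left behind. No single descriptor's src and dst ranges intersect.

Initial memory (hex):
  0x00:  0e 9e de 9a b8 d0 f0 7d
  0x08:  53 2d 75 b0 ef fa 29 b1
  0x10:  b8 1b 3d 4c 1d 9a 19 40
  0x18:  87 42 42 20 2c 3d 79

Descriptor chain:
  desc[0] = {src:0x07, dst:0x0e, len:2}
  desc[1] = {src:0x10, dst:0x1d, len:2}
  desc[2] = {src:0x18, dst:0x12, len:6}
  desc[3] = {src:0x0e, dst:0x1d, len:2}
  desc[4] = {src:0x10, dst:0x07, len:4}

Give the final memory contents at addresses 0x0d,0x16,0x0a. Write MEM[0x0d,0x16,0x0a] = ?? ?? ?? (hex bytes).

D0: mem[0x0e..0x0f] <- [7d 53]
D1: mem[0x1d..0x1e] <- [b8 1b]
D2: mem[0x12..0x17] <- [87 42 42 20 2c b8]
D3: mem[0x1d..0x1e] <- [7d 53]
D4: mem[0x07..0x0a] <- [b8 1b 87 42]
query mem[0x0d]=0xfa, mem[0x16]=0x2c, mem[0x0a]=0x42

MEM[0x0d,0x16,0x0a] = fa 2c 42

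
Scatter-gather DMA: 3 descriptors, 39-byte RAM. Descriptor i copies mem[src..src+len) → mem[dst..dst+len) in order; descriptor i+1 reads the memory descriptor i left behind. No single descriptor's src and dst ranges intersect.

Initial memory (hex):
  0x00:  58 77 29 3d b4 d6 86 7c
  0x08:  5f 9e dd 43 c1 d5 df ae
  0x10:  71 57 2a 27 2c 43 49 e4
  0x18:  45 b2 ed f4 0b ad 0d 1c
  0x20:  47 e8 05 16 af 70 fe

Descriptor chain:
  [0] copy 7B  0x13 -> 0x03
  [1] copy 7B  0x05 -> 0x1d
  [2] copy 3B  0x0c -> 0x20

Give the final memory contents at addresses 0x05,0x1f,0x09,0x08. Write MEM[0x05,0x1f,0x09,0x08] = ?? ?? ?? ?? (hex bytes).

MEM[0x05,0x1f,0x09,0x08] = 43 e4 b2 45

[0] 0x13->0x03 len=7 : 27 2c 43 49 e4 45 b2
[1] 0x05->0x1d len=7 : 43 49 e4 45 b2 dd 43
[2] 0x0c->0x20 len=3 : c1 d5 df
query mem[0x05]=0x43, mem[0x1f]=0xe4, mem[0x09]=0xb2, mem[0x08]=0x45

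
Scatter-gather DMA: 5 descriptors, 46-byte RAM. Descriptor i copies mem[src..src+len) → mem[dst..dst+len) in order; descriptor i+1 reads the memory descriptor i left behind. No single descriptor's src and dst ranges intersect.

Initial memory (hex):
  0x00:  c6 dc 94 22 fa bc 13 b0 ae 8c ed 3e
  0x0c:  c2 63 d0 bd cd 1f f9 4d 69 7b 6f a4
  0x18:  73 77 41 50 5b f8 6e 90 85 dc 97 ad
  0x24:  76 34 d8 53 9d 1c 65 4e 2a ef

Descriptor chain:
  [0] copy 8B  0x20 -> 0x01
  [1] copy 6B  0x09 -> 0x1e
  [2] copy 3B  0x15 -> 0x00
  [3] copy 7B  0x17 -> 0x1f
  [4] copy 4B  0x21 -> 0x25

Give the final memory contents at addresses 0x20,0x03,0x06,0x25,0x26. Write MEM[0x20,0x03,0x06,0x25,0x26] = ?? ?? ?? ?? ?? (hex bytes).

[0] 0x20->0x01 len=8 : 85 dc 97 ad 76 34 d8 53
[1] 0x09->0x1e len=6 : 8c ed 3e c2 63 d0
[2] 0x15->0x00 len=3 : 7b 6f a4
[3] 0x17->0x1f len=7 : a4 73 77 41 50 5b f8
[4] 0x21->0x25 len=4 : 77 41 50 5b
query mem[0x20]=0x73, mem[0x03]=0x97, mem[0x06]=0x34, mem[0x25]=0x77, mem[0x26]=0x41

MEM[0x20,0x03,0x06,0x25,0x26] = 73 97 34 77 41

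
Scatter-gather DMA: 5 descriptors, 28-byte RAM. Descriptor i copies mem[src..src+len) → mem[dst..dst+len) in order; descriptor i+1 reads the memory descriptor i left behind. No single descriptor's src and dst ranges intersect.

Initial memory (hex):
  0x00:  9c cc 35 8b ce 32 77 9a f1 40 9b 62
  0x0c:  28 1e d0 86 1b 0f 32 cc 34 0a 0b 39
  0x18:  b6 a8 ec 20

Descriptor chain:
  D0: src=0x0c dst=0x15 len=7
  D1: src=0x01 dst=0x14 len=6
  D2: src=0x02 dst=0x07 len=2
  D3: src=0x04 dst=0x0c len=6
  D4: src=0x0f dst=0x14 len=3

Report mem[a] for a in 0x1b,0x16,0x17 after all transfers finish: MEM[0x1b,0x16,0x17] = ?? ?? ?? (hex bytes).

[0] 0x0c->0x15 len=7 : 28 1e d0 86 1b 0f 32
[1] 0x01->0x14 len=6 : cc 35 8b ce 32 77
[2] 0x02->0x07 len=2 : 35 8b
[3] 0x04->0x0c len=6 : ce 32 77 35 8b 40
[4] 0x0f->0x14 len=3 : 35 8b 40
query mem[0x1b]=0x32, mem[0x16]=0x40, mem[0x17]=0xce

MEM[0x1b,0x16,0x17] = 32 40 ce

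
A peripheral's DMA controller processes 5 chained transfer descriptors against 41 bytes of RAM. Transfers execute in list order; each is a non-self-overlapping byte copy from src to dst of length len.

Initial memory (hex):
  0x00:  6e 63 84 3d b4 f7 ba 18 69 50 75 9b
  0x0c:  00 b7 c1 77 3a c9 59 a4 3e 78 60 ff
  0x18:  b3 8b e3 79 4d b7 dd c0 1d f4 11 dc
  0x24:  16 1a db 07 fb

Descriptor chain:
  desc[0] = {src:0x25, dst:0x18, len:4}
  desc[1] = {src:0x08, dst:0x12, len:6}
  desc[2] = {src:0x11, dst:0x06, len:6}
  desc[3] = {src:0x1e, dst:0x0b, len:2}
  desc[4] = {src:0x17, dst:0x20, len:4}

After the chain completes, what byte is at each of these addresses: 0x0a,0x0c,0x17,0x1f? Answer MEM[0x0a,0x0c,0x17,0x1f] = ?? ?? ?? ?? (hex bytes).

MEM[0x0a,0x0c,0x17,0x1f] = 9b c0 b7 c0

D0: mem[0x18..0x1b] <- [1a db 07 fb]
D1: mem[0x12..0x17] <- [69 50 75 9b 00 b7]
D2: mem[0x06..0x0b] <- [c9 69 50 75 9b 00]
D3: mem[0x0b..0x0c] <- [dd c0]
D4: mem[0x20..0x23] <- [b7 1a db 07]
query mem[0x0a]=0x9b, mem[0x0c]=0xc0, mem[0x17]=0xb7, mem[0x1f]=0xc0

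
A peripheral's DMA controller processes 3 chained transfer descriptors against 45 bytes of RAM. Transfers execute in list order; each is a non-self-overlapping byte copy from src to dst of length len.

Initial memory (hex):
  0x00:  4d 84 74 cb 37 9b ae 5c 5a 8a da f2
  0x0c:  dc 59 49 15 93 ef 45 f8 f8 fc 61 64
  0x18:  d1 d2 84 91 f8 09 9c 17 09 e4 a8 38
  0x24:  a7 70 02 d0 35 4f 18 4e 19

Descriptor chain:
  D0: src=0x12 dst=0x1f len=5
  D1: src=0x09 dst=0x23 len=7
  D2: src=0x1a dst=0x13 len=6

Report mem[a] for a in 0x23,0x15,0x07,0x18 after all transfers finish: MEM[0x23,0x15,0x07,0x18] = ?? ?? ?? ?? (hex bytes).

MEM[0x23,0x15,0x07,0x18] = 8a f8 5c 45

#0 dst[0x1f+5] := {0x45,0xf8,0xf8,0xfc,0x61}
#1 dst[0x23+7] := {0x8a,0xda,0xf2,0xdc,0x59,0x49,0x15}
#2 dst[0x13+6] := {0x84,0x91,0xf8,0x09,0x9c,0x45}
query mem[0x23]=0x8a, mem[0x15]=0xf8, mem[0x07]=0x5c, mem[0x18]=0x45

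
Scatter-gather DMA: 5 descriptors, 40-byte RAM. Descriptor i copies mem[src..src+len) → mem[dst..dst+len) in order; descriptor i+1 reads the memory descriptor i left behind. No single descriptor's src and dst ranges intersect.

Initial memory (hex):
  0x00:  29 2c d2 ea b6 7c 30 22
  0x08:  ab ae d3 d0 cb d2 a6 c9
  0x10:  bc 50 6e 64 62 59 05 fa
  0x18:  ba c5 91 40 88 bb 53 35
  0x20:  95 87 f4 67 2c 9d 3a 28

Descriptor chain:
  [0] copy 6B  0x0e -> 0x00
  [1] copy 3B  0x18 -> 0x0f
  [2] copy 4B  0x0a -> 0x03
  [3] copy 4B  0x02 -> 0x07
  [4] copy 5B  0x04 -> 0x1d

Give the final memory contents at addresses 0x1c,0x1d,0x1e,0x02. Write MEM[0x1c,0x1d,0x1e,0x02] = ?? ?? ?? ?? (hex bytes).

[0] 0x0e->0x00 len=6 : a6 c9 bc 50 6e 64
[1] 0x18->0x0f len=3 : ba c5 91
[2] 0x0a->0x03 len=4 : d3 d0 cb d2
[3] 0x02->0x07 len=4 : bc d3 d0 cb
[4] 0x04->0x1d len=5 : d0 cb d2 bc d3
query mem[0x1c]=0x88, mem[0x1d]=0xd0, mem[0x1e]=0xcb, mem[0x02]=0xbc

MEM[0x1c,0x1d,0x1e,0x02] = 88 d0 cb bc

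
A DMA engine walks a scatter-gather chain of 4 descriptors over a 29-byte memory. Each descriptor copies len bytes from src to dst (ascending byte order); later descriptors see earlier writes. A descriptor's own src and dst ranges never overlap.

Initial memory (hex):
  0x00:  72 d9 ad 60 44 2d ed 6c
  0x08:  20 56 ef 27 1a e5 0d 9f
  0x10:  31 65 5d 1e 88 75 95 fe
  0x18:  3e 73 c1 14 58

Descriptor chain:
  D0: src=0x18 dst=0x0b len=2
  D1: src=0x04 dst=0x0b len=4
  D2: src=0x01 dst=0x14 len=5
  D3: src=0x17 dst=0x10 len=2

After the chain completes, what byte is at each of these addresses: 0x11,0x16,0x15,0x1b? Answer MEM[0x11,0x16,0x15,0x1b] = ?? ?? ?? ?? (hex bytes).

MEM[0x11,0x16,0x15,0x1b] = 2d 60 ad 14

#0 dst[0x0b+2] := {0x3e,0x73}
#1 dst[0x0b+4] := {0x44,0x2d,0xed,0x6c}
#2 dst[0x14+5] := {0xd9,0xad,0x60,0x44,0x2d}
#3 dst[0x10+2] := {0x44,0x2d}
query mem[0x11]=0x2d, mem[0x16]=0x60, mem[0x15]=0xad, mem[0x1b]=0x14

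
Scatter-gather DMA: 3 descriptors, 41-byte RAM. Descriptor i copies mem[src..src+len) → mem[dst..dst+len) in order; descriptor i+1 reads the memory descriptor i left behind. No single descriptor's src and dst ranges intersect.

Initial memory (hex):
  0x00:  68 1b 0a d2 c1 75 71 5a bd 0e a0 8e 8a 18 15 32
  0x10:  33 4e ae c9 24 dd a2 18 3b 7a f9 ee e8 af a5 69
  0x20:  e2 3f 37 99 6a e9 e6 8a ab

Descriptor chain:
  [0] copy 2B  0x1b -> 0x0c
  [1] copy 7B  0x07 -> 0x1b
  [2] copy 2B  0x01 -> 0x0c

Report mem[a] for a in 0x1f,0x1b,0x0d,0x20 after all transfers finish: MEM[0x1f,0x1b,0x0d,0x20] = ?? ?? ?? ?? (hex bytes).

  after D0: wrote 2B at 0x0c = eee8
  after D1: wrote 7B at 0x1b = 5abd0ea08eeee8
  after D2: wrote 2B at 0x0c = 1b0a
query mem[0x1f]=0x8e, mem[0x1b]=0x5a, mem[0x0d]=0x0a, mem[0x20]=0xee

MEM[0x1f,0x1b,0x0d,0x20] = 8e 5a 0a ee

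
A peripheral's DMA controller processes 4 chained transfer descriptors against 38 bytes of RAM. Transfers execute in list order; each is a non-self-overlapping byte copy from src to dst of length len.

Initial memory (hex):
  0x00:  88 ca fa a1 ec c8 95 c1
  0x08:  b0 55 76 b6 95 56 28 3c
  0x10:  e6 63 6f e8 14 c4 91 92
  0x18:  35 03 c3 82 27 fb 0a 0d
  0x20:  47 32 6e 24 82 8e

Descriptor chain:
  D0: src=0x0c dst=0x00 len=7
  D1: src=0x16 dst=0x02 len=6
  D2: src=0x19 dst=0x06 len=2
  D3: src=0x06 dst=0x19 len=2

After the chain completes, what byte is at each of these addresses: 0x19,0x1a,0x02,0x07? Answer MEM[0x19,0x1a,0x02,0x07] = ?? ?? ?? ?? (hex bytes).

[0] 0x0c->0x00 len=7 : 95 56 28 3c e6 63 6f
[1] 0x16->0x02 len=6 : 91 92 35 03 c3 82
[2] 0x19->0x06 len=2 : 03 c3
[3] 0x06->0x19 len=2 : 03 c3
query mem[0x19]=0x03, mem[0x1a]=0xc3, mem[0x02]=0x91, mem[0x07]=0xc3

MEM[0x19,0x1a,0x02,0x07] = 03 c3 91 c3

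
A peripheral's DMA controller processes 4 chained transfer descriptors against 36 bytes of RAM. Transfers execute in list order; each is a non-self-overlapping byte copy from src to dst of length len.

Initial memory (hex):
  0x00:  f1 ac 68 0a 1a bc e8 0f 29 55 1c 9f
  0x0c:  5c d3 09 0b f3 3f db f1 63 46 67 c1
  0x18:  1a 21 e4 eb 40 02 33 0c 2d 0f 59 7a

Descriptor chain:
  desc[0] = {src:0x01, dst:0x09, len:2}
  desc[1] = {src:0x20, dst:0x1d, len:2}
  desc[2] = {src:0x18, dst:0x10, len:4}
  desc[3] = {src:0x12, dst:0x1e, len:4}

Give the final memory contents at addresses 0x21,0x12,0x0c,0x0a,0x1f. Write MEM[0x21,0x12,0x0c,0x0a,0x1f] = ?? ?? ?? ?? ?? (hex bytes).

MEM[0x21,0x12,0x0c,0x0a,0x1f] = 46 e4 5c 68 eb

D0: mem[0x09..0x0a] <- [ac 68]
D1: mem[0x1d..0x1e] <- [2d 0f]
D2: mem[0x10..0x13] <- [1a 21 e4 eb]
D3: mem[0x1e..0x21] <- [e4 eb 63 46]
query mem[0x21]=0x46, mem[0x12]=0xe4, mem[0x0c]=0x5c, mem[0x0a]=0x68, mem[0x1f]=0xeb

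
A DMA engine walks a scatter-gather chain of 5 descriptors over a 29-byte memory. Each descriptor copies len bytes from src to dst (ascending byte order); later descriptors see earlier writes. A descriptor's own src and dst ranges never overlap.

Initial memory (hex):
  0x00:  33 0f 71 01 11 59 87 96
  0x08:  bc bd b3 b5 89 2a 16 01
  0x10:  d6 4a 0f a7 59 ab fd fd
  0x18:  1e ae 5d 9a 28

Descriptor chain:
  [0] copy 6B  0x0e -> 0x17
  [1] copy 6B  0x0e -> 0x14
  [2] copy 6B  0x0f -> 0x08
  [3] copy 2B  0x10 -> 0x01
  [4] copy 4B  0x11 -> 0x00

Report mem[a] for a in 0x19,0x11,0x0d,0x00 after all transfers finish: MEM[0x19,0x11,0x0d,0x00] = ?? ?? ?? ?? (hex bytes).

MEM[0x19,0x11,0x0d,0x00] = a7 4a 16 4a

  after D0: wrote 6B at 0x17 = 1601d64a0fa7
  after D1: wrote 6B at 0x14 = 1601d64a0fa7
  after D2: wrote 6B at 0x08 = 01d64a0fa716
  after D3: wrote 2B at 0x01 = d64a
  after D4: wrote 4B at 0x00 = 4a0fa716
query mem[0x19]=0xa7, mem[0x11]=0x4a, mem[0x0d]=0x16, mem[0x00]=0x4a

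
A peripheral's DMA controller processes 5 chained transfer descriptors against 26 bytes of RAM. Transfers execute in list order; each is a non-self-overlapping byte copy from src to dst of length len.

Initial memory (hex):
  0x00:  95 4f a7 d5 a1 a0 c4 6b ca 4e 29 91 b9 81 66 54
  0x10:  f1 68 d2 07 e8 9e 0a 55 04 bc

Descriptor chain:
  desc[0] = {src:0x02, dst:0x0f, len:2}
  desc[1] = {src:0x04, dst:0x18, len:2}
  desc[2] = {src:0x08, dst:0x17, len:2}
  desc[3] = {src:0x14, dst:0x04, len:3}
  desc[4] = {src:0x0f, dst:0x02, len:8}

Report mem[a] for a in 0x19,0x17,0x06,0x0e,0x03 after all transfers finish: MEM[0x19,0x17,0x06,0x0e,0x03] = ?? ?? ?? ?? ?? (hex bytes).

[0] 0x02->0x0f len=2 : a7 d5
[1] 0x04->0x18 len=2 : a1 a0
[2] 0x08->0x17 len=2 : ca 4e
[3] 0x14->0x04 len=3 : e8 9e 0a
[4] 0x0f->0x02 len=8 : a7 d5 68 d2 07 e8 9e 0a
query mem[0x19]=0xa0, mem[0x17]=0xca, mem[0x06]=0x07, mem[0x0e]=0x66, mem[0x03]=0xd5

MEM[0x19,0x17,0x06,0x0e,0x03] = a0 ca 07 66 d5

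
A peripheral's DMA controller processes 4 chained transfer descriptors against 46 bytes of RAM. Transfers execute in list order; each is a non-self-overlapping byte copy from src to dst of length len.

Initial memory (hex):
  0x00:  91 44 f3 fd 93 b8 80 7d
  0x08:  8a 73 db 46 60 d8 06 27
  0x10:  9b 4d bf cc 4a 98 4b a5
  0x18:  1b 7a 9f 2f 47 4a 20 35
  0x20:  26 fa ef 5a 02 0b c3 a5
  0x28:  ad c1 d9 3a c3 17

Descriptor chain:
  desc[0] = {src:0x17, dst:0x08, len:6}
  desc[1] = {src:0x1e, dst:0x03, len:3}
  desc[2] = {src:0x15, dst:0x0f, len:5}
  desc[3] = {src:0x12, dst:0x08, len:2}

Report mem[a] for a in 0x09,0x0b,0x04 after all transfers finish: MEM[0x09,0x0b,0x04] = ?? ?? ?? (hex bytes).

MEM[0x09,0x0b,0x04] = 7a 9f 35

#0 dst[0x08+6] := {0xa5,0x1b,0x7a,0x9f,0x2f,0x47}
#1 dst[0x03+3] := {0x20,0x35,0x26}
#2 dst[0x0f+5] := {0x98,0x4b,0xa5,0x1b,0x7a}
#3 dst[0x08+2] := {0x1b,0x7a}
query mem[0x09]=0x7a, mem[0x0b]=0x9f, mem[0x04]=0x35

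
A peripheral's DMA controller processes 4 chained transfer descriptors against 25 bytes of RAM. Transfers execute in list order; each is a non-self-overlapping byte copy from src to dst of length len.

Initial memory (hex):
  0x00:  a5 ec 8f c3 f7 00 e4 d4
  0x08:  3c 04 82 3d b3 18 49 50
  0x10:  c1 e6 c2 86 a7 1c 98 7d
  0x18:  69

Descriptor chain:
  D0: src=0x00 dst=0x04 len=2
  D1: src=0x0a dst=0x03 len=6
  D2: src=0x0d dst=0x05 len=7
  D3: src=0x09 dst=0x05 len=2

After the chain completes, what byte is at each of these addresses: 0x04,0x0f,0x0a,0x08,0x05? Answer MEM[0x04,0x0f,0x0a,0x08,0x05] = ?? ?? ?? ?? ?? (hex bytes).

MEM[0x04,0x0f,0x0a,0x08,0x05] = 3d 50 c2 c1 e6

  after D0: wrote 2B at 0x04 = a5ec
  after D1: wrote 6B at 0x03 = 823db3184950
  after D2: wrote 7B at 0x05 = 184950c1e6c286
  after D3: wrote 2B at 0x05 = e6c2
query mem[0x04]=0x3d, mem[0x0f]=0x50, mem[0x0a]=0xc2, mem[0x08]=0xc1, mem[0x05]=0xe6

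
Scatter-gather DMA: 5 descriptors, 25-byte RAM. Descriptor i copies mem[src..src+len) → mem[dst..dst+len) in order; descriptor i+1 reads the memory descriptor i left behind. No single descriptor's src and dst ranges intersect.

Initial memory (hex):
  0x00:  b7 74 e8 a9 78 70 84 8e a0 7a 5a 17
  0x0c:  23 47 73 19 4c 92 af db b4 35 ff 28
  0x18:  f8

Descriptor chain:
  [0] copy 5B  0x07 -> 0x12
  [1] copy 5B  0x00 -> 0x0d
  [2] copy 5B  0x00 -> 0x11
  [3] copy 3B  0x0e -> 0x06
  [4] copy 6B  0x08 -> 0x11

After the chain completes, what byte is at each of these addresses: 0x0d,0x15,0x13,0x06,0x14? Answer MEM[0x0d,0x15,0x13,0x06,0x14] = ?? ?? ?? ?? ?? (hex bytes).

  after D0: wrote 5B at 0x12 = 8ea07a5a17
  after D1: wrote 5B at 0x0d = b774e8a978
  after D2: wrote 5B at 0x11 = b774e8a978
  after D3: wrote 3B at 0x06 = 74e8a9
  after D4: wrote 6B at 0x11 = a97a5a1723b7
query mem[0x0d]=0xb7, mem[0x15]=0x23, mem[0x13]=0x5a, mem[0x06]=0x74, mem[0x14]=0x17

MEM[0x0d,0x15,0x13,0x06,0x14] = b7 23 5a 74 17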